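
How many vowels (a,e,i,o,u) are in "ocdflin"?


Input: ocdflin
Checking each character:
  'o' at position 0: vowel (running total: 1)
  'c' at position 1: consonant
  'd' at position 2: consonant
  'f' at position 3: consonant
  'l' at position 4: consonant
  'i' at position 5: vowel (running total: 2)
  'n' at position 6: consonant
Total vowels: 2

2


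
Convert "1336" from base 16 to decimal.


Input: "1336" in base 16
Positional expansion:
  Digit '1' (value 1) x 16^3 = 4096
  Digit '3' (value 3) x 16^2 = 768
  Digit '3' (value 3) x 16^1 = 48
  Digit '6' (value 6) x 16^0 = 6
Sum = 4918

4918


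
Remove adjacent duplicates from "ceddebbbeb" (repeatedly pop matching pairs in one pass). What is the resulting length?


Input: ceddebbbeb
Stack-based adjacent duplicate removal:
  Read 'c': push. Stack: c
  Read 'e': push. Stack: ce
  Read 'd': push. Stack: ced
  Read 'd': matches stack top 'd' => pop. Stack: ce
  Read 'e': matches stack top 'e' => pop. Stack: c
  Read 'b': push. Stack: cb
  Read 'b': matches stack top 'b' => pop. Stack: c
  Read 'b': push. Stack: cb
  Read 'e': push. Stack: cbe
  Read 'b': push. Stack: cbeb
Final stack: "cbeb" (length 4)

4


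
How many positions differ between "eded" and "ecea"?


Comparing "eded" and "ecea" position by position:
  Position 0: 'e' vs 'e' => same
  Position 1: 'd' vs 'c' => DIFFER
  Position 2: 'e' vs 'e' => same
  Position 3: 'd' vs 'a' => DIFFER
Positions that differ: 2

2


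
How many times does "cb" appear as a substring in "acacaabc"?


Searching for "cb" in "acacaabc"
Scanning each position:
  Position 0: "ac" => no
  Position 1: "ca" => no
  Position 2: "ac" => no
  Position 3: "ca" => no
  Position 4: "aa" => no
  Position 5: "ab" => no
  Position 6: "bc" => no
Total occurrences: 0

0


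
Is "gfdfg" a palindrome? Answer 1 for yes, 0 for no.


Input: gfdfg
Reversed: gfdfg
  Compare pos 0 ('g') with pos 4 ('g'): match
  Compare pos 1 ('f') with pos 3 ('f'): match
Result: palindrome

1


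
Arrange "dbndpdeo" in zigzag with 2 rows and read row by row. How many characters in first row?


Zigzag "dbndpdeo" into 2 rows:
Placing characters:
  'd' => row 0
  'b' => row 1
  'n' => row 0
  'd' => row 1
  'p' => row 0
  'd' => row 1
  'e' => row 0
  'o' => row 1
Rows:
  Row 0: "dnpe"
  Row 1: "bddo"
First row length: 4

4


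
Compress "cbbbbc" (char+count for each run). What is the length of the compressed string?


Input: cbbbbc
Runs:
  'c' x 1 => "c1"
  'b' x 4 => "b4"
  'c' x 1 => "c1"
Compressed: "c1b4c1"
Compressed length: 6

6


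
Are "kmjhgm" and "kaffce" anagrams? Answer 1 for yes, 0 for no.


Strings: "kmjhgm", "kaffce"
Sorted first:  ghjkmm
Sorted second: aceffk
Differ at position 0: 'g' vs 'a' => not anagrams

0


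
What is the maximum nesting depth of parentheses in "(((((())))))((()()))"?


Input: "(((((())))))((()()))"
Tracking depth:
  Position 0 '(': depth becomes 1
  Position 1 '(': depth becomes 2
  Position 2 '(': depth becomes 3
  Position 3 '(': depth becomes 4
  Position 4 '(': depth becomes 5
  Position 5 '(': depth becomes 6
  Position 6 ')': depth becomes 5
  Position 7 ')': depth becomes 4
  Position 8 ')': depth becomes 3
  Position 9 ')': depth becomes 2
  Position 10 ')': depth becomes 1
  Position 11 ')': depth becomes 0
  Position 12 '(': depth becomes 1
  Position 13 '(': depth becomes 2
  Position 14 '(': depth becomes 3
  Position 15 ')': depth becomes 2
  Position 16 '(': depth becomes 3
  Position 17 ')': depth becomes 2
  Position 18 ')': depth becomes 1
  Position 19 ')': depth becomes 0
Maximum depth reached: 6

6


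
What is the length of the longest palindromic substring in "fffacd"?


Input: "fffacd"
Checking substrings for palindromes:
  [0:3] "fff" (len 3) => palindrome
  [0:2] "ff" (len 2) => palindrome
  [1:3] "ff" (len 2) => palindrome
Longest palindromic substring: "fff" with length 3

3


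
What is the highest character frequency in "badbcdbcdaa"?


Input: badbcdbcdaa
Character counts:
  'a': 3
  'b': 3
  'c': 2
  'd': 3
Maximum frequency: 3

3


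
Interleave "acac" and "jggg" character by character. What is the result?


Interleaving "acac" and "jggg":
  Position 0: 'a' from first, 'j' from second => "aj"
  Position 1: 'c' from first, 'g' from second => "cg"
  Position 2: 'a' from first, 'g' from second => "ag"
  Position 3: 'c' from first, 'g' from second => "cg"
Result: ajcgagcg

ajcgagcg


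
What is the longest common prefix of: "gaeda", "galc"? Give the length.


Words: gaeda, galc
  Position 0: all 'g' => match
  Position 1: all 'a' => match
  Position 2: ('e', 'l') => mismatch, stop
LCP = "ga" (length 2)

2


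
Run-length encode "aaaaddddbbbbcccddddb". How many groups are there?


Input: aaaaddddbbbbcccddddb
Scanning for consecutive runs:
  Group 1: 'a' x 4 (positions 0-3)
  Group 2: 'd' x 4 (positions 4-7)
  Group 3: 'b' x 4 (positions 8-11)
  Group 4: 'c' x 3 (positions 12-14)
  Group 5: 'd' x 4 (positions 15-18)
  Group 6: 'b' x 1 (positions 19-19)
Total groups: 6

6


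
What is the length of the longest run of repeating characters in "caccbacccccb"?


Input: "caccbacccccb"
Scanning for longest run:
  Position 1 ('a'): new char, reset run to 1
  Position 2 ('c'): new char, reset run to 1
  Position 3 ('c'): continues run of 'c', length=2
  Position 4 ('b'): new char, reset run to 1
  Position 5 ('a'): new char, reset run to 1
  Position 6 ('c'): new char, reset run to 1
  Position 7 ('c'): continues run of 'c', length=2
  Position 8 ('c'): continues run of 'c', length=3
  Position 9 ('c'): continues run of 'c', length=4
  Position 10 ('c'): continues run of 'c', length=5
  Position 11 ('b'): new char, reset run to 1
Longest run: 'c' with length 5

5


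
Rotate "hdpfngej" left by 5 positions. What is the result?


Input: "hdpfngej", rotate left by 5
First 5 characters: "hdpfn"
Remaining characters: "gej"
Concatenate remaining + first: "gej" + "hdpfn" = "gejhdpfn"

gejhdpfn


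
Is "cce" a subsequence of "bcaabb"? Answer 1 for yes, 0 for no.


Check if "cce" is a subsequence of "bcaabb"
Greedy scan:
  Position 0 ('b'): no match needed
  Position 1 ('c'): matches sub[0] = 'c'
  Position 2 ('a'): no match needed
  Position 3 ('a'): no match needed
  Position 4 ('b'): no match needed
  Position 5 ('b'): no match needed
Only matched 1/3 characters => not a subsequence

0


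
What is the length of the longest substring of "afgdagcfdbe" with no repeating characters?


Input: "afgdagcfdbe"
Sliding window (track last position of each char):
  Position 0 ('a'): window [0,0] length 1 -- new best
  Position 1 ('f'): window [0,1] length 2 -- new best
  Position 2 ('g'): window [0,2] length 3 -- new best
  Position 3 ('d'): window [0,3] length 4 -- new best
  Position 4 ('a'): repeat (last at 0), move window start to 1
  Position 4 ('a'): window [1,4] length 4
  Position 5 ('g'): repeat (last at 2), move window start to 3
  Position 5 ('g'): window [3,5] length 3
  Position 6 ('c'): window [3,6] length 4
  Position 7 ('f'): window [3,7] length 5 -- new best
  Position 8 ('d'): repeat (last at 3), move window start to 4
  Position 8 ('d'): window [4,8] length 5
  Position 9 ('b'): window [4,9] length 6 -- new best
  Position 10 ('e'): window [4,10] length 7 -- new best
Longest substring with no repeats: "agcfdbe" with length 7

7


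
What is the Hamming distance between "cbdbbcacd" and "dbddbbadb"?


Comparing "cbdbbcacd" and "dbddbbadb" position by position:
  Position 0: 'c' vs 'd' => differ
  Position 1: 'b' vs 'b' => same
  Position 2: 'd' vs 'd' => same
  Position 3: 'b' vs 'd' => differ
  Position 4: 'b' vs 'b' => same
  Position 5: 'c' vs 'b' => differ
  Position 6: 'a' vs 'a' => same
  Position 7: 'c' vs 'd' => differ
  Position 8: 'd' vs 'b' => differ
Total differences (Hamming distance): 5

5


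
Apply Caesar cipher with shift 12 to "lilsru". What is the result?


Caesar cipher: shift "lilsru" by 12
  'l' (pos 11) + 12 = pos 23 = 'x'
  'i' (pos 8) + 12 = pos 20 = 'u'
  'l' (pos 11) + 12 = pos 23 = 'x'
  's' (pos 18) + 12 = pos 4 = 'e'
  'r' (pos 17) + 12 = pos 3 = 'd'
  'u' (pos 20) + 12 = pos 6 = 'g'
Result: xuxedg

xuxedg


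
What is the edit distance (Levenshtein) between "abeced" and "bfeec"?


Computing edit distance: "abeced" -> "bfeec"
DP table:
           b    f    e    e    c
      0    1    2    3    4    5
  a   1    1    2    3    4    5
  b   2    1    2    3    4    5
  e   3    2    2    2    3    4
  c   4    3    3    3    3    3
  e   5    4    4    3    3    4
  d   6    5    5    4    4    4
Edit distance = dp[6][5] = 4

4


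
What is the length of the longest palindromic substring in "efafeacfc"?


Input: "efafeacfc"
Checking substrings for palindromes:
  [0:5] "efafe" (len 5) => palindrome
  [1:4] "faf" (len 3) => palindrome
  [6:9] "cfc" (len 3) => palindrome
Longest palindromic substring: "efafe" with length 5

5


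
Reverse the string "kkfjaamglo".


Input: kkfjaamglo
Reading characters right to left:
  Position 9: 'o'
  Position 8: 'l'
  Position 7: 'g'
  Position 6: 'm'
  Position 5: 'a'
  Position 4: 'a'
  Position 3: 'j'
  Position 2: 'f'
  Position 1: 'k'
  Position 0: 'k'
Reversed: olgmaajfkk

olgmaajfkk


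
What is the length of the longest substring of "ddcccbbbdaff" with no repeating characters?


Input: "ddcccbbbdaff"
Sliding window (track last position of each char):
  Position 0 ('d'): window [0,0] length 1 -- new best
  Position 1 ('d'): repeat (last at 0), move window start to 1
  Position 1 ('d'): window [1,1] length 1
  Position 2 ('c'): window [1,2] length 2 -- new best
  Position 3 ('c'): repeat (last at 2), move window start to 3
  Position 3 ('c'): window [3,3] length 1
  Position 4 ('c'): repeat (last at 3), move window start to 4
  Position 4 ('c'): window [4,4] length 1
  Position 5 ('b'): window [4,5] length 2
  Position 6 ('b'): repeat (last at 5), move window start to 6
  Position 6 ('b'): window [6,6] length 1
  Position 7 ('b'): repeat (last at 6), move window start to 7
  Position 7 ('b'): window [7,7] length 1
  Position 8 ('d'): window [7,8] length 2
  Position 9 ('a'): window [7,9] length 3 -- new best
  Position 10 ('f'): window [7,10] length 4 -- new best
  Position 11 ('f'): repeat (last at 10), move window start to 11
  Position 11 ('f'): window [11,11] length 1
Longest substring with no repeats: "bdaf" with length 4

4


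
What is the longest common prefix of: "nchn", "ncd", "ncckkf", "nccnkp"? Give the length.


Words: nchn, ncd, ncckkf, nccnkp
  Position 0: all 'n' => match
  Position 1: all 'c' => match
  Position 2: ('h', 'd', 'c', 'c') => mismatch, stop
LCP = "nc" (length 2)

2


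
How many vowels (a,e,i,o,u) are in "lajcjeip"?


Input: lajcjeip
Checking each character:
  'l' at position 0: consonant
  'a' at position 1: vowel (running total: 1)
  'j' at position 2: consonant
  'c' at position 3: consonant
  'j' at position 4: consonant
  'e' at position 5: vowel (running total: 2)
  'i' at position 6: vowel (running total: 3)
  'p' at position 7: consonant
Total vowels: 3

3


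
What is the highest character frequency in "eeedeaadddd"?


Input: eeedeaadddd
Character counts:
  'a': 2
  'd': 5
  'e': 4
Maximum frequency: 5

5


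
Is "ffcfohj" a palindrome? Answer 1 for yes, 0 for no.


Input: ffcfohj
Reversed: jhofcff
  Compare pos 0 ('f') with pos 6 ('j'): MISMATCH
  Compare pos 1 ('f') with pos 5 ('h'): MISMATCH
  Compare pos 2 ('c') with pos 4 ('o'): MISMATCH
Result: not a palindrome

0


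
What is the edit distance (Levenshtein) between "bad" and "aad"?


Computing edit distance: "bad" -> "aad"
DP table:
           a    a    d
      0    1    2    3
  b   1    1    2    3
  a   2    1    1    2
  d   3    2    2    1
Edit distance = dp[3][3] = 1

1


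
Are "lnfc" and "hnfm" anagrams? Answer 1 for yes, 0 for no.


Strings: "lnfc", "hnfm"
Sorted first:  cfln
Sorted second: fhmn
Differ at position 0: 'c' vs 'f' => not anagrams

0


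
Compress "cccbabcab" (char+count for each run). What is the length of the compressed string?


Input: cccbabcab
Runs:
  'c' x 3 => "c3"
  'b' x 1 => "b1"
  'a' x 1 => "a1"
  'b' x 1 => "b1"
  'c' x 1 => "c1"
  'a' x 1 => "a1"
  'b' x 1 => "b1"
Compressed: "c3b1a1b1c1a1b1"
Compressed length: 14

14


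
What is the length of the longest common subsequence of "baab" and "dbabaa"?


LCS of "baab" and "dbabaa"
DP table:
           d    b    a    b    a    a
      0    0    0    0    0    0    0
  b   0    0    1    1    1    1    1
  a   0    0    1    2    2    2    2
  a   0    0    1    2    2    3    3
  b   0    0    1    2    3    3    3
LCS length = dp[4][6] = 3

3


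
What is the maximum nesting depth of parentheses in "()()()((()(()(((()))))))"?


Input: "()()()((()(()(((()))))))"
Tracking depth:
  Position 0 '(': depth becomes 1
  Position 1 ')': depth becomes 0
  Position 2 '(': depth becomes 1
  Position 3 ')': depth becomes 0
  Position 4 '(': depth becomes 1
  Position 5 ')': depth becomes 0
  Position 6 '(': depth becomes 1
  Position 7 '(': depth becomes 2
  Position 8 '(': depth becomes 3
  Position 9 ')': depth becomes 2
  Position 10 '(': depth becomes 3
  Position 11 '(': depth becomes 4
  Position 12 ')': depth becomes 3
  Position 13 '(': depth becomes 4
  Position 14 '(': depth becomes 5
  Position 15 '(': depth becomes 6
  Position 16 '(': depth becomes 7
  Position 17 ')': depth becomes 6
  Position 18 ')': depth becomes 5
  Position 19 ')': depth becomes 4
  Position 20 ')': depth becomes 3
  Position 21 ')': depth becomes 2
  Position 22 ')': depth becomes 1
  Position 23 ')': depth becomes 0
Maximum depth reached: 7

7


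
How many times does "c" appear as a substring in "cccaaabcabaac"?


Searching for "c" in "cccaaabcabaac"
Scanning each position:
  Position 0: "c" => MATCH
  Position 1: "c" => MATCH
  Position 2: "c" => MATCH
  Position 3: "a" => no
  Position 4: "a" => no
  Position 5: "a" => no
  Position 6: "b" => no
  Position 7: "c" => MATCH
  Position 8: "a" => no
  Position 9: "b" => no
  Position 10: "a" => no
  Position 11: "a" => no
  Position 12: "c" => MATCH
Total occurrences: 5

5


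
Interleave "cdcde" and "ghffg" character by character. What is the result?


Interleaving "cdcde" and "ghffg":
  Position 0: 'c' from first, 'g' from second => "cg"
  Position 1: 'd' from first, 'h' from second => "dh"
  Position 2: 'c' from first, 'f' from second => "cf"
  Position 3: 'd' from first, 'f' from second => "df"
  Position 4: 'e' from first, 'g' from second => "eg"
Result: cgdhcfdfeg

cgdhcfdfeg


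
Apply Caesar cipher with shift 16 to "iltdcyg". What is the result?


Caesar cipher: shift "iltdcyg" by 16
  'i' (pos 8) + 16 = pos 24 = 'y'
  'l' (pos 11) + 16 = pos 1 = 'b'
  't' (pos 19) + 16 = pos 9 = 'j'
  'd' (pos 3) + 16 = pos 19 = 't'
  'c' (pos 2) + 16 = pos 18 = 's'
  'y' (pos 24) + 16 = pos 14 = 'o'
  'g' (pos 6) + 16 = pos 22 = 'w'
Result: ybjtsow

ybjtsow


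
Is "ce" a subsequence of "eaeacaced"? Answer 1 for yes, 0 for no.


Check if "ce" is a subsequence of "eaeacaced"
Greedy scan:
  Position 0 ('e'): no match needed
  Position 1 ('a'): no match needed
  Position 2 ('e'): no match needed
  Position 3 ('a'): no match needed
  Position 4 ('c'): matches sub[0] = 'c'
  Position 5 ('a'): no match needed
  Position 6 ('c'): no match needed
  Position 7 ('e'): matches sub[1] = 'e'
  Position 8 ('d'): no match needed
All 2 characters matched => is a subsequence

1


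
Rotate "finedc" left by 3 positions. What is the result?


Input: "finedc", rotate left by 3
First 3 characters: "fin"
Remaining characters: "edc"
Concatenate remaining + first: "edc" + "fin" = "edcfin"

edcfin


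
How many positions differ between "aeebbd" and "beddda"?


Comparing "aeebbd" and "beddda" position by position:
  Position 0: 'a' vs 'b' => DIFFER
  Position 1: 'e' vs 'e' => same
  Position 2: 'e' vs 'd' => DIFFER
  Position 3: 'b' vs 'd' => DIFFER
  Position 4: 'b' vs 'd' => DIFFER
  Position 5: 'd' vs 'a' => DIFFER
Positions that differ: 5

5


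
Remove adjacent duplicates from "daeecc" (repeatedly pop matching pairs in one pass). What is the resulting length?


Input: daeecc
Stack-based adjacent duplicate removal:
  Read 'd': push. Stack: d
  Read 'a': push. Stack: da
  Read 'e': push. Stack: dae
  Read 'e': matches stack top 'e' => pop. Stack: da
  Read 'c': push. Stack: dac
  Read 'c': matches stack top 'c' => pop. Stack: da
Final stack: "da" (length 2)

2


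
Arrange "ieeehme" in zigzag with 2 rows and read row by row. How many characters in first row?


Zigzag "ieeehme" into 2 rows:
Placing characters:
  'i' => row 0
  'e' => row 1
  'e' => row 0
  'e' => row 1
  'h' => row 0
  'm' => row 1
  'e' => row 0
Rows:
  Row 0: "iehe"
  Row 1: "eem"
First row length: 4

4


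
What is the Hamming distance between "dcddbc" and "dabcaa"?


Comparing "dcddbc" and "dabcaa" position by position:
  Position 0: 'd' vs 'd' => same
  Position 1: 'c' vs 'a' => differ
  Position 2: 'd' vs 'b' => differ
  Position 3: 'd' vs 'c' => differ
  Position 4: 'b' vs 'a' => differ
  Position 5: 'c' vs 'a' => differ
Total differences (Hamming distance): 5

5


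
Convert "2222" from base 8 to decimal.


Input: "2222" in base 8
Positional expansion:
  Digit '2' (value 2) x 8^3 = 1024
  Digit '2' (value 2) x 8^2 = 128
  Digit '2' (value 2) x 8^1 = 16
  Digit '2' (value 2) x 8^0 = 2
Sum = 1170

1170


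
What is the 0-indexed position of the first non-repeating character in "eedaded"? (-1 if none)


Input: eedaded
Character frequencies:
  'a': 1
  'd': 3
  'e': 3
Scanning left to right for freq == 1:
  Position 0 ('e'): freq=3, skip
  Position 1 ('e'): freq=3, skip
  Position 2 ('d'): freq=3, skip
  Position 3 ('a'): unique! => answer = 3

3


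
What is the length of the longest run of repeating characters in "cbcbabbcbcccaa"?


Input: "cbcbabbcbcccaa"
Scanning for longest run:
  Position 1 ('b'): new char, reset run to 1
  Position 2 ('c'): new char, reset run to 1
  Position 3 ('b'): new char, reset run to 1
  Position 4 ('a'): new char, reset run to 1
  Position 5 ('b'): new char, reset run to 1
  Position 6 ('b'): continues run of 'b', length=2
  Position 7 ('c'): new char, reset run to 1
  Position 8 ('b'): new char, reset run to 1
  Position 9 ('c'): new char, reset run to 1
  Position 10 ('c'): continues run of 'c', length=2
  Position 11 ('c'): continues run of 'c', length=3
  Position 12 ('a'): new char, reset run to 1
  Position 13 ('a'): continues run of 'a', length=2
Longest run: 'c' with length 3

3


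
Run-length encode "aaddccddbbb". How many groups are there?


Input: aaddccddbbb
Scanning for consecutive runs:
  Group 1: 'a' x 2 (positions 0-1)
  Group 2: 'd' x 2 (positions 2-3)
  Group 3: 'c' x 2 (positions 4-5)
  Group 4: 'd' x 2 (positions 6-7)
  Group 5: 'b' x 3 (positions 8-10)
Total groups: 5

5


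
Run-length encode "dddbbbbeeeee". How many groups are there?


Input: dddbbbbeeeee
Scanning for consecutive runs:
  Group 1: 'd' x 3 (positions 0-2)
  Group 2: 'b' x 4 (positions 3-6)
  Group 3: 'e' x 5 (positions 7-11)
Total groups: 3

3


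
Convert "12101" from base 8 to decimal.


Input: "12101" in base 8
Positional expansion:
  Digit '1' (value 1) x 8^4 = 4096
  Digit '2' (value 2) x 8^3 = 1024
  Digit '1' (value 1) x 8^2 = 64
  Digit '0' (value 0) x 8^1 = 0
  Digit '1' (value 1) x 8^0 = 1
Sum = 5185

5185


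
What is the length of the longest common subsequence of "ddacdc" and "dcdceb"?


LCS of "ddacdc" and "dcdceb"
DP table:
           d    c    d    c    e    b
      0    0    0    0    0    0    0
  d   0    1    1    1    1    1    1
  d   0    1    1    2    2    2    2
  a   0    1    1    2    2    2    2
  c   0    1    2    2    3    3    3
  d   0    1    2    3    3    3    3
  c   0    1    2    3    4    4    4
LCS length = dp[6][6] = 4

4


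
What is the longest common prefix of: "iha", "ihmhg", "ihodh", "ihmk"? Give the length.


Words: iha, ihmhg, ihodh, ihmk
  Position 0: all 'i' => match
  Position 1: all 'h' => match
  Position 2: ('a', 'm', 'o', 'm') => mismatch, stop
LCP = "ih" (length 2)

2


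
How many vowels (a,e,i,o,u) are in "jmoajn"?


Input: jmoajn
Checking each character:
  'j' at position 0: consonant
  'm' at position 1: consonant
  'o' at position 2: vowel (running total: 1)
  'a' at position 3: vowel (running total: 2)
  'j' at position 4: consonant
  'n' at position 5: consonant
Total vowels: 2

2


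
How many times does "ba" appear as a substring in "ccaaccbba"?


Searching for "ba" in "ccaaccbba"
Scanning each position:
  Position 0: "cc" => no
  Position 1: "ca" => no
  Position 2: "aa" => no
  Position 3: "ac" => no
  Position 4: "cc" => no
  Position 5: "cb" => no
  Position 6: "bb" => no
  Position 7: "ba" => MATCH
Total occurrences: 1

1


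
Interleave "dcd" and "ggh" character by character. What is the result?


Interleaving "dcd" and "ggh":
  Position 0: 'd' from first, 'g' from second => "dg"
  Position 1: 'c' from first, 'g' from second => "cg"
  Position 2: 'd' from first, 'h' from second => "dh"
Result: dgcgdh

dgcgdh


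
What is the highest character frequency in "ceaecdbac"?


Input: ceaecdbac
Character counts:
  'a': 2
  'b': 1
  'c': 3
  'd': 1
  'e': 2
Maximum frequency: 3

3


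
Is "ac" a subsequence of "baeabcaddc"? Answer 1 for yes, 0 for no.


Check if "ac" is a subsequence of "baeabcaddc"
Greedy scan:
  Position 0 ('b'): no match needed
  Position 1 ('a'): matches sub[0] = 'a'
  Position 2 ('e'): no match needed
  Position 3 ('a'): no match needed
  Position 4 ('b'): no match needed
  Position 5 ('c'): matches sub[1] = 'c'
  Position 6 ('a'): no match needed
  Position 7 ('d'): no match needed
  Position 8 ('d'): no match needed
  Position 9 ('c'): no match needed
All 2 characters matched => is a subsequence

1


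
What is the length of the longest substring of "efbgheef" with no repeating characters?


Input: "efbgheef"
Sliding window (track last position of each char):
  Position 0 ('e'): window [0,0] length 1 -- new best
  Position 1 ('f'): window [0,1] length 2 -- new best
  Position 2 ('b'): window [0,2] length 3 -- new best
  Position 3 ('g'): window [0,3] length 4 -- new best
  Position 4 ('h'): window [0,4] length 5 -- new best
  Position 5 ('e'): repeat (last at 0), move window start to 1
  Position 5 ('e'): window [1,5] length 5
  Position 6 ('e'): repeat (last at 5), move window start to 6
  Position 6 ('e'): window [6,6] length 1
  Position 7 ('f'): window [6,7] length 2
Longest substring with no repeats: "efbgh" with length 5

5


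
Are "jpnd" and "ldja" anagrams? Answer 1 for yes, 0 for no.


Strings: "jpnd", "ldja"
Sorted first:  djnp
Sorted second: adjl
Differ at position 0: 'd' vs 'a' => not anagrams

0


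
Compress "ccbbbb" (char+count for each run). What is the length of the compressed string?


Input: ccbbbb
Runs:
  'c' x 2 => "c2"
  'b' x 4 => "b4"
Compressed: "c2b4"
Compressed length: 4

4


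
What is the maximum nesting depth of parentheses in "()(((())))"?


Input: "()(((())))"
Tracking depth:
  Position 0 '(': depth becomes 1
  Position 1 ')': depth becomes 0
  Position 2 '(': depth becomes 1
  Position 3 '(': depth becomes 2
  Position 4 '(': depth becomes 3
  Position 5 '(': depth becomes 4
  Position 6 ')': depth becomes 3
  Position 7 ')': depth becomes 2
  Position 8 ')': depth becomes 1
  Position 9 ')': depth becomes 0
Maximum depth reached: 4

4


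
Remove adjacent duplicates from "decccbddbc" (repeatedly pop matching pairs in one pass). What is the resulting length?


Input: decccbddbc
Stack-based adjacent duplicate removal:
  Read 'd': push. Stack: d
  Read 'e': push. Stack: de
  Read 'c': push. Stack: dec
  Read 'c': matches stack top 'c' => pop. Stack: de
  Read 'c': push. Stack: dec
  Read 'b': push. Stack: decb
  Read 'd': push. Stack: decbd
  Read 'd': matches stack top 'd' => pop. Stack: decb
  Read 'b': matches stack top 'b' => pop. Stack: dec
  Read 'c': matches stack top 'c' => pop. Stack: de
Final stack: "de" (length 2)

2


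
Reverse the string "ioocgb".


Input: ioocgb
Reading characters right to left:
  Position 5: 'b'
  Position 4: 'g'
  Position 3: 'c'
  Position 2: 'o'
  Position 1: 'o'
  Position 0: 'i'
Reversed: bgcooi

bgcooi


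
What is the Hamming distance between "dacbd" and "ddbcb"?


Comparing "dacbd" and "ddbcb" position by position:
  Position 0: 'd' vs 'd' => same
  Position 1: 'a' vs 'd' => differ
  Position 2: 'c' vs 'b' => differ
  Position 3: 'b' vs 'c' => differ
  Position 4: 'd' vs 'b' => differ
Total differences (Hamming distance): 4

4


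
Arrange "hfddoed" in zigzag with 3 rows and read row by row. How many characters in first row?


Zigzag "hfddoed" into 3 rows:
Placing characters:
  'h' => row 0
  'f' => row 1
  'd' => row 2
  'd' => row 1
  'o' => row 0
  'e' => row 1
  'd' => row 2
Rows:
  Row 0: "ho"
  Row 1: "fde"
  Row 2: "dd"
First row length: 2

2


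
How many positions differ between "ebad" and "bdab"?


Comparing "ebad" and "bdab" position by position:
  Position 0: 'e' vs 'b' => DIFFER
  Position 1: 'b' vs 'd' => DIFFER
  Position 2: 'a' vs 'a' => same
  Position 3: 'd' vs 'b' => DIFFER
Positions that differ: 3

3


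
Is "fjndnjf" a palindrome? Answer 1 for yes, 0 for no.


Input: fjndnjf
Reversed: fjndnjf
  Compare pos 0 ('f') with pos 6 ('f'): match
  Compare pos 1 ('j') with pos 5 ('j'): match
  Compare pos 2 ('n') with pos 4 ('n'): match
Result: palindrome

1


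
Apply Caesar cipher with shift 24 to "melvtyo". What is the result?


Caesar cipher: shift "melvtyo" by 24
  'm' (pos 12) + 24 = pos 10 = 'k'
  'e' (pos 4) + 24 = pos 2 = 'c'
  'l' (pos 11) + 24 = pos 9 = 'j'
  'v' (pos 21) + 24 = pos 19 = 't'
  't' (pos 19) + 24 = pos 17 = 'r'
  'y' (pos 24) + 24 = pos 22 = 'w'
  'o' (pos 14) + 24 = pos 12 = 'm'
Result: kcjtrwm

kcjtrwm


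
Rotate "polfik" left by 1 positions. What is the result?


Input: "polfik", rotate left by 1
First 1 characters: "p"
Remaining characters: "olfik"
Concatenate remaining + first: "olfik" + "p" = "olfikp"

olfikp


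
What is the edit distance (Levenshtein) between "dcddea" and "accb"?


Computing edit distance: "dcddea" -> "accb"
DP table:
           a    c    c    b
      0    1    2    3    4
  d   1    1    2    3    4
  c   2    2    1    2    3
  d   3    3    2    2    3
  d   4    4    3    3    3
  e   5    5    4    4    4
  a   6    5    5    5    5
Edit distance = dp[6][4] = 5

5


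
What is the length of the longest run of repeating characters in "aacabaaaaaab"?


Input: "aacabaaaaaab"
Scanning for longest run:
  Position 1 ('a'): continues run of 'a', length=2
  Position 2 ('c'): new char, reset run to 1
  Position 3 ('a'): new char, reset run to 1
  Position 4 ('b'): new char, reset run to 1
  Position 5 ('a'): new char, reset run to 1
  Position 6 ('a'): continues run of 'a', length=2
  Position 7 ('a'): continues run of 'a', length=3
  Position 8 ('a'): continues run of 'a', length=4
  Position 9 ('a'): continues run of 'a', length=5
  Position 10 ('a'): continues run of 'a', length=6
  Position 11 ('b'): new char, reset run to 1
Longest run: 'a' with length 6

6


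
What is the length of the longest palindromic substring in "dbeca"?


Input: "dbeca"
Checking substrings for palindromes:
  No multi-char palindromic substrings found
Longest palindromic substring: "d" with length 1

1


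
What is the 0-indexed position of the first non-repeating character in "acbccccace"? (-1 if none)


Input: acbccccace
Character frequencies:
  'a': 2
  'b': 1
  'c': 6
  'e': 1
Scanning left to right for freq == 1:
  Position 0 ('a'): freq=2, skip
  Position 1 ('c'): freq=6, skip
  Position 2 ('b'): unique! => answer = 2

2


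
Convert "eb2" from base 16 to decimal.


Input: "eb2" in base 16
Positional expansion:
  Digit 'e' (value 14) x 16^2 = 3584
  Digit 'b' (value 11) x 16^1 = 176
  Digit '2' (value 2) x 16^0 = 2
Sum = 3762

3762


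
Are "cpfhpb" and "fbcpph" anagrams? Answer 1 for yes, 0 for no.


Strings: "cpfhpb", "fbcpph"
Sorted first:  bcfhpp
Sorted second: bcfhpp
Sorted forms match => anagrams

1


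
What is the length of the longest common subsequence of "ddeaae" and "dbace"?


LCS of "ddeaae" and "dbace"
DP table:
           d    b    a    c    e
      0    0    0    0    0    0
  d   0    1    1    1    1    1
  d   0    1    1    1    1    1
  e   0    1    1    1    1    2
  a   0    1    1    2    2    2
  a   0    1    1    2    2    2
  e   0    1    1    2    2    3
LCS length = dp[6][5] = 3

3


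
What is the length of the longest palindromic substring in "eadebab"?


Input: "eadebab"
Checking substrings for palindromes:
  [4:7] "bab" (len 3) => palindrome
Longest palindromic substring: "bab" with length 3

3


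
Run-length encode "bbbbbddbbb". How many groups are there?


Input: bbbbbddbbb
Scanning for consecutive runs:
  Group 1: 'b' x 5 (positions 0-4)
  Group 2: 'd' x 2 (positions 5-6)
  Group 3: 'b' x 3 (positions 7-9)
Total groups: 3

3


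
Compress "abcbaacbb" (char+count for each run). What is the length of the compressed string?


Input: abcbaacbb
Runs:
  'a' x 1 => "a1"
  'b' x 1 => "b1"
  'c' x 1 => "c1"
  'b' x 1 => "b1"
  'a' x 2 => "a2"
  'c' x 1 => "c1"
  'b' x 2 => "b2"
Compressed: "a1b1c1b1a2c1b2"
Compressed length: 14

14


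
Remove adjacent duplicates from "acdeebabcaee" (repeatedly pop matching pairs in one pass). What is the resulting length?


Input: acdeebabcaee
Stack-based adjacent duplicate removal:
  Read 'a': push. Stack: a
  Read 'c': push. Stack: ac
  Read 'd': push. Stack: acd
  Read 'e': push. Stack: acde
  Read 'e': matches stack top 'e' => pop. Stack: acd
  Read 'b': push. Stack: acdb
  Read 'a': push. Stack: acdba
  Read 'b': push. Stack: acdbab
  Read 'c': push. Stack: acdbabc
  Read 'a': push. Stack: acdbabca
  Read 'e': push. Stack: acdbabcae
  Read 'e': matches stack top 'e' => pop. Stack: acdbabca
Final stack: "acdbabca" (length 8)

8


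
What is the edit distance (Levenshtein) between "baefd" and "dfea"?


Computing edit distance: "baefd" -> "dfea"
DP table:
           d    f    e    a
      0    1    2    3    4
  b   1    1    2    3    4
  a   2    2    2    3    3
  e   3    3    3    2    3
  f   4    4    3    3    3
  d   5    4    4    4    4
Edit distance = dp[5][4] = 4

4


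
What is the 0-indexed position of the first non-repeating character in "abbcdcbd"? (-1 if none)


Input: abbcdcbd
Character frequencies:
  'a': 1
  'b': 3
  'c': 2
  'd': 2
Scanning left to right for freq == 1:
  Position 0 ('a'): unique! => answer = 0

0


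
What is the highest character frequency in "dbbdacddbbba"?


Input: dbbdacddbbba
Character counts:
  'a': 2
  'b': 5
  'c': 1
  'd': 4
Maximum frequency: 5

5


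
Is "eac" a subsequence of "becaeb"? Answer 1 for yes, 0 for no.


Check if "eac" is a subsequence of "becaeb"
Greedy scan:
  Position 0 ('b'): no match needed
  Position 1 ('e'): matches sub[0] = 'e'
  Position 2 ('c'): no match needed
  Position 3 ('a'): matches sub[1] = 'a'
  Position 4 ('e'): no match needed
  Position 5 ('b'): no match needed
Only matched 2/3 characters => not a subsequence

0


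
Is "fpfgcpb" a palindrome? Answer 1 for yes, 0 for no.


Input: fpfgcpb
Reversed: bpcgfpf
  Compare pos 0 ('f') with pos 6 ('b'): MISMATCH
  Compare pos 1 ('p') with pos 5 ('p'): match
  Compare pos 2 ('f') with pos 4 ('c'): MISMATCH
Result: not a palindrome

0


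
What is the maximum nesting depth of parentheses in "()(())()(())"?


Input: "()(())()(())"
Tracking depth:
  Position 0 '(': depth becomes 1
  Position 1 ')': depth becomes 0
  Position 2 '(': depth becomes 1
  Position 3 '(': depth becomes 2
  Position 4 ')': depth becomes 1
  Position 5 ')': depth becomes 0
  Position 6 '(': depth becomes 1
  Position 7 ')': depth becomes 0
  Position 8 '(': depth becomes 1
  Position 9 '(': depth becomes 2
  Position 10 ')': depth becomes 1
  Position 11 ')': depth becomes 0
Maximum depth reached: 2

2


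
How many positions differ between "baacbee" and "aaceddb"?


Comparing "baacbee" and "aaceddb" position by position:
  Position 0: 'b' vs 'a' => DIFFER
  Position 1: 'a' vs 'a' => same
  Position 2: 'a' vs 'c' => DIFFER
  Position 3: 'c' vs 'e' => DIFFER
  Position 4: 'b' vs 'd' => DIFFER
  Position 5: 'e' vs 'd' => DIFFER
  Position 6: 'e' vs 'b' => DIFFER
Positions that differ: 6

6


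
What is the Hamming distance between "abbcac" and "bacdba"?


Comparing "abbcac" and "bacdba" position by position:
  Position 0: 'a' vs 'b' => differ
  Position 1: 'b' vs 'a' => differ
  Position 2: 'b' vs 'c' => differ
  Position 3: 'c' vs 'd' => differ
  Position 4: 'a' vs 'b' => differ
  Position 5: 'c' vs 'a' => differ
Total differences (Hamming distance): 6

6


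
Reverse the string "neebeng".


Input: neebeng
Reading characters right to left:
  Position 6: 'g'
  Position 5: 'n'
  Position 4: 'e'
  Position 3: 'b'
  Position 2: 'e'
  Position 1: 'e'
  Position 0: 'n'
Reversed: gnebeen

gnebeen


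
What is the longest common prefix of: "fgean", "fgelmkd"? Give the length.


Words: fgean, fgelmkd
  Position 0: all 'f' => match
  Position 1: all 'g' => match
  Position 2: all 'e' => match
  Position 3: ('a', 'l') => mismatch, stop
LCP = "fge" (length 3)

3


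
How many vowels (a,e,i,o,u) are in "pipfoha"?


Input: pipfoha
Checking each character:
  'p' at position 0: consonant
  'i' at position 1: vowel (running total: 1)
  'p' at position 2: consonant
  'f' at position 3: consonant
  'o' at position 4: vowel (running total: 2)
  'h' at position 5: consonant
  'a' at position 6: vowel (running total: 3)
Total vowels: 3

3


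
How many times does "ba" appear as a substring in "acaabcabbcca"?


Searching for "ba" in "acaabcabbcca"
Scanning each position:
  Position 0: "ac" => no
  Position 1: "ca" => no
  Position 2: "aa" => no
  Position 3: "ab" => no
  Position 4: "bc" => no
  Position 5: "ca" => no
  Position 6: "ab" => no
  Position 7: "bb" => no
  Position 8: "bc" => no
  Position 9: "cc" => no
  Position 10: "ca" => no
Total occurrences: 0

0


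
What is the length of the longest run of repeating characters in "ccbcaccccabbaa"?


Input: "ccbcaccccabbaa"
Scanning for longest run:
  Position 1 ('c'): continues run of 'c', length=2
  Position 2 ('b'): new char, reset run to 1
  Position 3 ('c'): new char, reset run to 1
  Position 4 ('a'): new char, reset run to 1
  Position 5 ('c'): new char, reset run to 1
  Position 6 ('c'): continues run of 'c', length=2
  Position 7 ('c'): continues run of 'c', length=3
  Position 8 ('c'): continues run of 'c', length=4
  Position 9 ('a'): new char, reset run to 1
  Position 10 ('b'): new char, reset run to 1
  Position 11 ('b'): continues run of 'b', length=2
  Position 12 ('a'): new char, reset run to 1
  Position 13 ('a'): continues run of 'a', length=2
Longest run: 'c' with length 4

4


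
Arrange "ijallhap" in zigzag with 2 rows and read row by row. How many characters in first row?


Zigzag "ijallhap" into 2 rows:
Placing characters:
  'i' => row 0
  'j' => row 1
  'a' => row 0
  'l' => row 1
  'l' => row 0
  'h' => row 1
  'a' => row 0
  'p' => row 1
Rows:
  Row 0: "iala"
  Row 1: "jlhp"
First row length: 4

4


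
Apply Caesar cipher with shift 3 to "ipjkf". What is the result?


Caesar cipher: shift "ipjkf" by 3
  'i' (pos 8) + 3 = pos 11 = 'l'
  'p' (pos 15) + 3 = pos 18 = 's'
  'j' (pos 9) + 3 = pos 12 = 'm'
  'k' (pos 10) + 3 = pos 13 = 'n'
  'f' (pos 5) + 3 = pos 8 = 'i'
Result: lsmni

lsmni


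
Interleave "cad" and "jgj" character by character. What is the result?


Interleaving "cad" and "jgj":
  Position 0: 'c' from first, 'j' from second => "cj"
  Position 1: 'a' from first, 'g' from second => "ag"
  Position 2: 'd' from first, 'j' from second => "dj"
Result: cjagdj

cjagdj


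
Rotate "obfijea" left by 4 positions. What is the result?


Input: "obfijea", rotate left by 4
First 4 characters: "obfi"
Remaining characters: "jea"
Concatenate remaining + first: "jea" + "obfi" = "jeaobfi"

jeaobfi


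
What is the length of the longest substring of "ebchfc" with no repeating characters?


Input: "ebchfc"
Sliding window (track last position of each char):
  Position 0 ('e'): window [0,0] length 1 -- new best
  Position 1 ('b'): window [0,1] length 2 -- new best
  Position 2 ('c'): window [0,2] length 3 -- new best
  Position 3 ('h'): window [0,3] length 4 -- new best
  Position 4 ('f'): window [0,4] length 5 -- new best
  Position 5 ('c'): repeat (last at 2), move window start to 3
  Position 5 ('c'): window [3,5] length 3
Longest substring with no repeats: "ebchf" with length 5

5


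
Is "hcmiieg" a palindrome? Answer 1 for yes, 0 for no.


Input: hcmiieg
Reversed: geiimch
  Compare pos 0 ('h') with pos 6 ('g'): MISMATCH
  Compare pos 1 ('c') with pos 5 ('e'): MISMATCH
  Compare pos 2 ('m') with pos 4 ('i'): MISMATCH
Result: not a palindrome

0


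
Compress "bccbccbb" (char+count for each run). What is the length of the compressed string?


Input: bccbccbb
Runs:
  'b' x 1 => "b1"
  'c' x 2 => "c2"
  'b' x 1 => "b1"
  'c' x 2 => "c2"
  'b' x 2 => "b2"
Compressed: "b1c2b1c2b2"
Compressed length: 10

10


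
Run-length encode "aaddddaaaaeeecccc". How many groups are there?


Input: aaddddaaaaeeecccc
Scanning for consecutive runs:
  Group 1: 'a' x 2 (positions 0-1)
  Group 2: 'd' x 4 (positions 2-5)
  Group 3: 'a' x 4 (positions 6-9)
  Group 4: 'e' x 3 (positions 10-12)
  Group 5: 'c' x 4 (positions 13-16)
Total groups: 5

5


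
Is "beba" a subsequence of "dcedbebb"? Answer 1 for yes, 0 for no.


Check if "beba" is a subsequence of "dcedbebb"
Greedy scan:
  Position 0 ('d'): no match needed
  Position 1 ('c'): no match needed
  Position 2 ('e'): no match needed
  Position 3 ('d'): no match needed
  Position 4 ('b'): matches sub[0] = 'b'
  Position 5 ('e'): matches sub[1] = 'e'
  Position 6 ('b'): matches sub[2] = 'b'
  Position 7 ('b'): no match needed
Only matched 3/4 characters => not a subsequence

0


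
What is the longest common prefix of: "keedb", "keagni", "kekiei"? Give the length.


Words: keedb, keagni, kekiei
  Position 0: all 'k' => match
  Position 1: all 'e' => match
  Position 2: ('e', 'a', 'k') => mismatch, stop
LCP = "ke" (length 2)

2


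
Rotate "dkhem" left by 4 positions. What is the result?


Input: "dkhem", rotate left by 4
First 4 characters: "dkhe"
Remaining characters: "m"
Concatenate remaining + first: "m" + "dkhe" = "mdkhe"

mdkhe


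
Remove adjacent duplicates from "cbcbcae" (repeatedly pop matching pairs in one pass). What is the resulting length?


Input: cbcbcae
Stack-based adjacent duplicate removal:
  Read 'c': push. Stack: c
  Read 'b': push. Stack: cb
  Read 'c': push. Stack: cbc
  Read 'b': push. Stack: cbcb
  Read 'c': push. Stack: cbcbc
  Read 'a': push. Stack: cbcbca
  Read 'e': push. Stack: cbcbcae
Final stack: "cbcbcae" (length 7)

7


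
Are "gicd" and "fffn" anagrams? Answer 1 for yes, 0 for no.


Strings: "gicd", "fffn"
Sorted first:  cdgi
Sorted second: fffn
Differ at position 0: 'c' vs 'f' => not anagrams

0


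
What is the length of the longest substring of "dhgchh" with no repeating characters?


Input: "dhgchh"
Sliding window (track last position of each char):
  Position 0 ('d'): window [0,0] length 1 -- new best
  Position 1 ('h'): window [0,1] length 2 -- new best
  Position 2 ('g'): window [0,2] length 3 -- new best
  Position 3 ('c'): window [0,3] length 4 -- new best
  Position 4 ('h'): repeat (last at 1), move window start to 2
  Position 4 ('h'): window [2,4] length 3
  Position 5 ('h'): repeat (last at 4), move window start to 5
  Position 5 ('h'): window [5,5] length 1
Longest substring with no repeats: "dhgc" with length 4

4


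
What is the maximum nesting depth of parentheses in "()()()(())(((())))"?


Input: "()()()(())(((())))"
Tracking depth:
  Position 0 '(': depth becomes 1
  Position 1 ')': depth becomes 0
  Position 2 '(': depth becomes 1
  Position 3 ')': depth becomes 0
  Position 4 '(': depth becomes 1
  Position 5 ')': depth becomes 0
  Position 6 '(': depth becomes 1
  Position 7 '(': depth becomes 2
  Position 8 ')': depth becomes 1
  Position 9 ')': depth becomes 0
  Position 10 '(': depth becomes 1
  Position 11 '(': depth becomes 2
  Position 12 '(': depth becomes 3
  Position 13 '(': depth becomes 4
  Position 14 ')': depth becomes 3
  Position 15 ')': depth becomes 2
  Position 16 ')': depth becomes 1
  Position 17 ')': depth becomes 0
Maximum depth reached: 4

4
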